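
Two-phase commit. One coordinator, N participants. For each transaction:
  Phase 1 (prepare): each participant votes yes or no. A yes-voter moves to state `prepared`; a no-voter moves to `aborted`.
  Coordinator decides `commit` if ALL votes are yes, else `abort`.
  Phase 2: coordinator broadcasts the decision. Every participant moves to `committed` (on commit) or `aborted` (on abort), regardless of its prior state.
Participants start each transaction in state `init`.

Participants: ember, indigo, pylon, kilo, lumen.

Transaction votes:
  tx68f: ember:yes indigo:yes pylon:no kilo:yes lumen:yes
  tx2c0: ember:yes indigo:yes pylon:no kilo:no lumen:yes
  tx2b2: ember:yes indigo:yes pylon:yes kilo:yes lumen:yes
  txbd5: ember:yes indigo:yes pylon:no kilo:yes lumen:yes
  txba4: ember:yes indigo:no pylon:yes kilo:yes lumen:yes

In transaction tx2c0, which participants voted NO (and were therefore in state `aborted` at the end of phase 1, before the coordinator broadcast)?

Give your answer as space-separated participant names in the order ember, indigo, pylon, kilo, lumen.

Txn tx2c0 phase 1: ember yes -> prepared; indigo yes -> prepared; pylon no -> aborted; kilo no -> aborted; lumen yes -> prepared

Answer: pylon kilo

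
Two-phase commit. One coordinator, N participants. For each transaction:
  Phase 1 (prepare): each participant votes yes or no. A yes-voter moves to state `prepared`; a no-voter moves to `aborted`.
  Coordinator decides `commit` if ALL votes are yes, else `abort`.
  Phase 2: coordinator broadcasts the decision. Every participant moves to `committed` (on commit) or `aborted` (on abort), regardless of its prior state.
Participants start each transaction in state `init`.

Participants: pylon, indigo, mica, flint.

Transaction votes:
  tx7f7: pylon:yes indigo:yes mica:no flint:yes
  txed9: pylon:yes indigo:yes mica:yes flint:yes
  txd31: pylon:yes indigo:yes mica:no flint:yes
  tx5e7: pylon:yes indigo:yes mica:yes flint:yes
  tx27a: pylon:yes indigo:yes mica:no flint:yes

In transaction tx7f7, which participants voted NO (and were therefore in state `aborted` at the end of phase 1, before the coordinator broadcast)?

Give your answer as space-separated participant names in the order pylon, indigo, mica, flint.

Txn tx7f7 phase 1: pylon yes -> prepared; indigo yes -> prepared; mica no -> aborted; flint yes -> prepared

Answer: mica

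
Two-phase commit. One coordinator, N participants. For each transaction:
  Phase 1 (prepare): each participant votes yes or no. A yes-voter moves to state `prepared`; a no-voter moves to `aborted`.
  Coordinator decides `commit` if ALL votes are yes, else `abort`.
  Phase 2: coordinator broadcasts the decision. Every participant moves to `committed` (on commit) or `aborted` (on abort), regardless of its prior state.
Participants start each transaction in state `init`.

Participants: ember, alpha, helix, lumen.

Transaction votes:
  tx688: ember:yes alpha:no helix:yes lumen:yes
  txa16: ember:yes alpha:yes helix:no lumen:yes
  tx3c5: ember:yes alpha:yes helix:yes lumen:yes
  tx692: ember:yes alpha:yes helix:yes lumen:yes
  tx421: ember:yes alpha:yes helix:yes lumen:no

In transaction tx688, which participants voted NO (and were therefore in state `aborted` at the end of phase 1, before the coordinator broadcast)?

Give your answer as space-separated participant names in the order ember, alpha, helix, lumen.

Answer: alpha

Derivation:
Txn tx688 phase 1: ember yes -> prepared; alpha no -> aborted; helix yes -> prepared; lumen yes -> prepared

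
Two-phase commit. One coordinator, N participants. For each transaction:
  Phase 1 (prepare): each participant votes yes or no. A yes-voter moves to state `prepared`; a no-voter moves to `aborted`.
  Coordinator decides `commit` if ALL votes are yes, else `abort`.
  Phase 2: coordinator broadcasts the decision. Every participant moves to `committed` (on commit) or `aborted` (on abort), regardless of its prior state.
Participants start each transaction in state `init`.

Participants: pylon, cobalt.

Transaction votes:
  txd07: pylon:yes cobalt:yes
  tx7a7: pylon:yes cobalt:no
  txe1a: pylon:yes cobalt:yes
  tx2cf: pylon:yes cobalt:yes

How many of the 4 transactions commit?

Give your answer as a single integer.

txd07: all yes -> commit (commits=1)
tx7a7: no from cobalt -> abort (commits=1)
txe1a: all yes -> commit (commits=2)
tx2cf: all yes -> commit (commits=3)

Answer: 3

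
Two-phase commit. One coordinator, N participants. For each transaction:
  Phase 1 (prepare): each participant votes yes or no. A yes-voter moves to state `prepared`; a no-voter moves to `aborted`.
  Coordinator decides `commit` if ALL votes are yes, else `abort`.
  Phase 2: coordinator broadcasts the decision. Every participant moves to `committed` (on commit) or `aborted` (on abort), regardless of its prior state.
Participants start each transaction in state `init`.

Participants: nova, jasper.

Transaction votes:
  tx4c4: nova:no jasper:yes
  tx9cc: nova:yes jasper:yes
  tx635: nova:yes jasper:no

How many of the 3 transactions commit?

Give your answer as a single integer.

tx4c4: no from nova -> abort (commits=0)
tx9cc: all yes -> commit (commits=1)
tx635: no from jasper -> abort (commits=1)

Answer: 1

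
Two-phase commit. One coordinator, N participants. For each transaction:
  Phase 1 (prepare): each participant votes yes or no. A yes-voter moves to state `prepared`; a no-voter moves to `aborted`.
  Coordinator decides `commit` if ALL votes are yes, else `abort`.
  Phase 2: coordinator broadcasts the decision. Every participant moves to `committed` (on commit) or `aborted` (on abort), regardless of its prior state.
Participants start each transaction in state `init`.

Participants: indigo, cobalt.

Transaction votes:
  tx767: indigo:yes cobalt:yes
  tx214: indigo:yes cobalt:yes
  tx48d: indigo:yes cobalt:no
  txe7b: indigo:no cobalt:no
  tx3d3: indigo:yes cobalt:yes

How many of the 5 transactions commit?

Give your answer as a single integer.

Answer: 3

Derivation:
tx767: all yes -> commit (commits=1)
tx214: all yes -> commit (commits=2)
tx48d: no from cobalt -> abort (commits=2)
txe7b: no from indigo, cobalt -> abort (commits=2)
tx3d3: all yes -> commit (commits=3)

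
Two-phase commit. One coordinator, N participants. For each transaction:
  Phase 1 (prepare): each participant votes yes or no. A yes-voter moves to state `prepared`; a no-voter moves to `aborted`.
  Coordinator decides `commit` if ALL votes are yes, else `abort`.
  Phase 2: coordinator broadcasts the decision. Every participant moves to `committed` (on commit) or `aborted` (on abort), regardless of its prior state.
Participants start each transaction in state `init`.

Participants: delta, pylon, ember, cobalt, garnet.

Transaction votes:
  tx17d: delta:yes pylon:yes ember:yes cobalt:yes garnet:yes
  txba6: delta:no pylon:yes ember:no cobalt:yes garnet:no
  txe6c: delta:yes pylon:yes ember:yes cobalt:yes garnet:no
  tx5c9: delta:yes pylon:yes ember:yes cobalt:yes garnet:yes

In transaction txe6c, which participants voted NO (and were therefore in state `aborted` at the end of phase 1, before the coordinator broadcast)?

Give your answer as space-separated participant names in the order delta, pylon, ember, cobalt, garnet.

Answer: garnet

Derivation:
Txn txe6c phase 1: delta yes -> prepared; pylon yes -> prepared; ember yes -> prepared; cobalt yes -> prepared; garnet no -> aborted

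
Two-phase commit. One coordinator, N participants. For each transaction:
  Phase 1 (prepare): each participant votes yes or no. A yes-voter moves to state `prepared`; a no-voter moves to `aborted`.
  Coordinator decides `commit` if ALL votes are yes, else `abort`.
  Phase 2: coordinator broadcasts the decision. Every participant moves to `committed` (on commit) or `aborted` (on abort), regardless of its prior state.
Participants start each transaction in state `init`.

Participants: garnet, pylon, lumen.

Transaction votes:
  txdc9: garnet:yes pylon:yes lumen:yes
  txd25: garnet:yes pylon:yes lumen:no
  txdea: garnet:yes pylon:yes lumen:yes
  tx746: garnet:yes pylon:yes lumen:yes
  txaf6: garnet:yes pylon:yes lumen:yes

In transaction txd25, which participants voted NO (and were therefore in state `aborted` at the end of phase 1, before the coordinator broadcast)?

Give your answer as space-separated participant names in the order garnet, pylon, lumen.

Txn txd25 phase 1: garnet yes -> prepared; pylon yes -> prepared; lumen no -> aborted

Answer: lumen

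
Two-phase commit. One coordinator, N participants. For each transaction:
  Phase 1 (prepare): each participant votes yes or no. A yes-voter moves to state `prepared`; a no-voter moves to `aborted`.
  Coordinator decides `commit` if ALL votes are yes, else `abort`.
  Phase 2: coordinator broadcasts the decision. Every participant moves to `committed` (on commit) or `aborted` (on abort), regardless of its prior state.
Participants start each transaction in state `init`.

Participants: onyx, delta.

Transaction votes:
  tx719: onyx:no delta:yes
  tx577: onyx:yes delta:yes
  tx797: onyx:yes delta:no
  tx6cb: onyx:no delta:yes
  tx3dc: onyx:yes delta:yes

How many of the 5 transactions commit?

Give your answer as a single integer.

tx719: no from onyx -> abort (commits=0)
tx577: all yes -> commit (commits=1)
tx797: no from delta -> abort (commits=1)
tx6cb: no from onyx -> abort (commits=1)
tx3dc: all yes -> commit (commits=2)

Answer: 2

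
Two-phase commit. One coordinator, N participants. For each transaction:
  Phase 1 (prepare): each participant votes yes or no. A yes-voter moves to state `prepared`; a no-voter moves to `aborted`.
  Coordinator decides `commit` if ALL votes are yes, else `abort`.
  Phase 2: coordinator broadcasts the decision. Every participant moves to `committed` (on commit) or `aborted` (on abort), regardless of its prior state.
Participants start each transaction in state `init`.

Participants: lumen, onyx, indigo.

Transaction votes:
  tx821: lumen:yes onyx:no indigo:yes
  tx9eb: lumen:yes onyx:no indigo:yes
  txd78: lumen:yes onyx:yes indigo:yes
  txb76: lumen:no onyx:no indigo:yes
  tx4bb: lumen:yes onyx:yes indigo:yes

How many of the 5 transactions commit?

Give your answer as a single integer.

Answer: 2

Derivation:
tx821: no from onyx -> abort (commits=0)
tx9eb: no from onyx -> abort (commits=0)
txd78: all yes -> commit (commits=1)
txb76: no from lumen, onyx -> abort (commits=1)
tx4bb: all yes -> commit (commits=2)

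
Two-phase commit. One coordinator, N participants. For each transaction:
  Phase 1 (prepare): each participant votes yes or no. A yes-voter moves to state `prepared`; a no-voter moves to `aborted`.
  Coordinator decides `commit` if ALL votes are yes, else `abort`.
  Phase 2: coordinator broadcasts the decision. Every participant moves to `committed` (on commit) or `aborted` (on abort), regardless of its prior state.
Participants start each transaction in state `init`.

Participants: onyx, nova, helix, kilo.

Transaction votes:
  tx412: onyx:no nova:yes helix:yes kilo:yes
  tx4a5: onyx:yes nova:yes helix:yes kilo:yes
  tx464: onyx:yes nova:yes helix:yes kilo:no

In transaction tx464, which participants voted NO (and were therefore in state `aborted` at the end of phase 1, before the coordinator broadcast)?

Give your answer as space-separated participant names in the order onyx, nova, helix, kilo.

Txn tx464 phase 1: onyx yes -> prepared; nova yes -> prepared; helix yes -> prepared; kilo no -> aborted

Answer: kilo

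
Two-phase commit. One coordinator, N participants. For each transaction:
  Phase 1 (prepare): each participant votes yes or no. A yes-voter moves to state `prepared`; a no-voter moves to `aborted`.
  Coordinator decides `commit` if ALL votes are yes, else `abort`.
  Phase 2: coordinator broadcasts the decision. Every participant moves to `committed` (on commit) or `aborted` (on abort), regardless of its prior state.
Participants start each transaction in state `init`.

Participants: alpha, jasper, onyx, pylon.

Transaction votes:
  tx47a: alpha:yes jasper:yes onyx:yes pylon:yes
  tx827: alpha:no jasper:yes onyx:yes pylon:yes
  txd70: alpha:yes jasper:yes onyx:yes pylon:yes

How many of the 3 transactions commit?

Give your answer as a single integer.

Answer: 2

Derivation:
tx47a: all yes -> commit (commits=1)
tx827: no from alpha -> abort (commits=1)
txd70: all yes -> commit (commits=2)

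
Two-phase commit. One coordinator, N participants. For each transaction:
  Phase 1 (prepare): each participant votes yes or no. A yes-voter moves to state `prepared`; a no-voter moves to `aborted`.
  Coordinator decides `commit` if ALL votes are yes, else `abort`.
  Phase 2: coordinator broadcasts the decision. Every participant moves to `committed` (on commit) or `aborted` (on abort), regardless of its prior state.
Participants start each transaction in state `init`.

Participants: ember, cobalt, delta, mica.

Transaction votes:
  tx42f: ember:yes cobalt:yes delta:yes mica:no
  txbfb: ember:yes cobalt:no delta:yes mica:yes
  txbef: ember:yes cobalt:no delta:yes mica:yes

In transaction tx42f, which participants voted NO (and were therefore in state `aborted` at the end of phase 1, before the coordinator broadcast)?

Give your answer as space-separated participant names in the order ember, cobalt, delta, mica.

Answer: mica

Derivation:
Txn tx42f phase 1: ember yes -> prepared; cobalt yes -> prepared; delta yes -> prepared; mica no -> aborted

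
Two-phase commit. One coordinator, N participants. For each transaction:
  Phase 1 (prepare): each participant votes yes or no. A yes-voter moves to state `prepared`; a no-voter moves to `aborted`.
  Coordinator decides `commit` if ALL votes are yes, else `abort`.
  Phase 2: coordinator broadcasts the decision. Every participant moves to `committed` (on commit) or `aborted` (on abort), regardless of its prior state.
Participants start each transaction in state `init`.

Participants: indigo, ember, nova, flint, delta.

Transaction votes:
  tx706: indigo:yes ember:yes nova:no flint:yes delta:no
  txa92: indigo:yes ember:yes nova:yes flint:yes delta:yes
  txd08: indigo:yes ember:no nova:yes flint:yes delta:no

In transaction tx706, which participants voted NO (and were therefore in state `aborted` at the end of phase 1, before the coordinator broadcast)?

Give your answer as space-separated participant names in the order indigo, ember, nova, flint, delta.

Answer: nova delta

Derivation:
Txn tx706 phase 1: indigo yes -> prepared; ember yes -> prepared; nova no -> aborted; flint yes -> prepared; delta no -> aborted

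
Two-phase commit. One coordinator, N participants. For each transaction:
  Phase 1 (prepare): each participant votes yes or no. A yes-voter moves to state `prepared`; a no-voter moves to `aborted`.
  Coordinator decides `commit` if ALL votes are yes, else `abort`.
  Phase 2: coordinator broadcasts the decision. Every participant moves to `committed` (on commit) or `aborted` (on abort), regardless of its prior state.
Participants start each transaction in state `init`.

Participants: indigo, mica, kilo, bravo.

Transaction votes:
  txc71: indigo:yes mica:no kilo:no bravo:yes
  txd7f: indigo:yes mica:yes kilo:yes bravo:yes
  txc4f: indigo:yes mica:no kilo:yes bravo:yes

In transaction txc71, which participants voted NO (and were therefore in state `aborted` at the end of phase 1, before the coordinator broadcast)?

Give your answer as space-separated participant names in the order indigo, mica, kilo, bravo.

Txn txc71 phase 1: indigo yes -> prepared; mica no -> aborted; kilo no -> aborted; bravo yes -> prepared

Answer: mica kilo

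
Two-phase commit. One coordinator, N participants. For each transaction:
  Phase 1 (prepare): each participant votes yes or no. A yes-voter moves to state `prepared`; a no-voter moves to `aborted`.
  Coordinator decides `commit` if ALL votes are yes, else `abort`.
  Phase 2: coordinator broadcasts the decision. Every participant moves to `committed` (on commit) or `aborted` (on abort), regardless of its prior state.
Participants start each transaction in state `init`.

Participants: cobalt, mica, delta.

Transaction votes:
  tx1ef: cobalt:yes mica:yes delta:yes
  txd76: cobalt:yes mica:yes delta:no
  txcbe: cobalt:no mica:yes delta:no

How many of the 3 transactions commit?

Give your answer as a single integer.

tx1ef: all yes -> commit (commits=1)
txd76: no from delta -> abort (commits=1)
txcbe: no from cobalt, delta -> abort (commits=1)

Answer: 1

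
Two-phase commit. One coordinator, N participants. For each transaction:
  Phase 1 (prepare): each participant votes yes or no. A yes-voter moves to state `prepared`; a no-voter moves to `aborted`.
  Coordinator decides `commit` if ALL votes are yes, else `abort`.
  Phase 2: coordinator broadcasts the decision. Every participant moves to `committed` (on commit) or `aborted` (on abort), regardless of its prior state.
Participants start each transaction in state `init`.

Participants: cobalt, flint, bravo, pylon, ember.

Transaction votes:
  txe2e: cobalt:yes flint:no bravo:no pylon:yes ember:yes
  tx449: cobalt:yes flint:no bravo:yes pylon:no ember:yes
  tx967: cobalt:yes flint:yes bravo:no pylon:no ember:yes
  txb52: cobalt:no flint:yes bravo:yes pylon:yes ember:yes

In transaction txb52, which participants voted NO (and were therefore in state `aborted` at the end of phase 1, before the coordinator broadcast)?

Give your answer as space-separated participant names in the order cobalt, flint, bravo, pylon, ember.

Txn txb52 phase 1: cobalt no -> aborted; flint yes -> prepared; bravo yes -> prepared; pylon yes -> prepared; ember yes -> prepared

Answer: cobalt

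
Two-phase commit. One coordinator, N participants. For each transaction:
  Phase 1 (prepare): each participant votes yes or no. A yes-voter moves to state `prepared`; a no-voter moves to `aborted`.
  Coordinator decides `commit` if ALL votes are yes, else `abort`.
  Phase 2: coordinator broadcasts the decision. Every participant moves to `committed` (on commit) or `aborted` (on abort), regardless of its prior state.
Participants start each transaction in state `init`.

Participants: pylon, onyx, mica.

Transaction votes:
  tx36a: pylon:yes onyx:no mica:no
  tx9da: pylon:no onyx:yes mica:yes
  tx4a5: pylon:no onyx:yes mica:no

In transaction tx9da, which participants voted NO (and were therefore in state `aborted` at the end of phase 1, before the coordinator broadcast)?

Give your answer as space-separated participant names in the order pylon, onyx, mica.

Answer: pylon

Derivation:
Txn tx9da phase 1: pylon no -> aborted; onyx yes -> prepared; mica yes -> prepared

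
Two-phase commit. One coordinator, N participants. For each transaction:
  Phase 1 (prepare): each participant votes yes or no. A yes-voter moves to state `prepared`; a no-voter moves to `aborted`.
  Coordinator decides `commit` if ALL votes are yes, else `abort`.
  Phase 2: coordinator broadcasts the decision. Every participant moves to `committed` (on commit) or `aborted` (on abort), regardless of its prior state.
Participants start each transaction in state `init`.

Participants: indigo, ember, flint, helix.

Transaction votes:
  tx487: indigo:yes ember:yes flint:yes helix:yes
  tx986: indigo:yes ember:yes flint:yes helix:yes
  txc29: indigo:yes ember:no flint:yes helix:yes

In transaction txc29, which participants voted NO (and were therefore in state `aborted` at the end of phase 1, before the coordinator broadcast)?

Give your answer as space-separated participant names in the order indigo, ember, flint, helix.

Answer: ember

Derivation:
Txn txc29 phase 1: indigo yes -> prepared; ember no -> aborted; flint yes -> prepared; helix yes -> prepared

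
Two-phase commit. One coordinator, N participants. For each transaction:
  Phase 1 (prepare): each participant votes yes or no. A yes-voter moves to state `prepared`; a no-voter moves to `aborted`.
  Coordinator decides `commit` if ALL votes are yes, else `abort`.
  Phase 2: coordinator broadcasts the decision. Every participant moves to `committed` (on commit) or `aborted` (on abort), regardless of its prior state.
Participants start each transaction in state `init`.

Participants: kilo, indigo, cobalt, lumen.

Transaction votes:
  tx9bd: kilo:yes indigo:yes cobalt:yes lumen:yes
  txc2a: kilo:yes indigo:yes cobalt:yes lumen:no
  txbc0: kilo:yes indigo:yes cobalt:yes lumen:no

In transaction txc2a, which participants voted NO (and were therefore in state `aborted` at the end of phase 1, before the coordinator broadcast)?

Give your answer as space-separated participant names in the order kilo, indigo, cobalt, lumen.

Answer: lumen

Derivation:
Txn txc2a phase 1: kilo yes -> prepared; indigo yes -> prepared; cobalt yes -> prepared; lumen no -> aborted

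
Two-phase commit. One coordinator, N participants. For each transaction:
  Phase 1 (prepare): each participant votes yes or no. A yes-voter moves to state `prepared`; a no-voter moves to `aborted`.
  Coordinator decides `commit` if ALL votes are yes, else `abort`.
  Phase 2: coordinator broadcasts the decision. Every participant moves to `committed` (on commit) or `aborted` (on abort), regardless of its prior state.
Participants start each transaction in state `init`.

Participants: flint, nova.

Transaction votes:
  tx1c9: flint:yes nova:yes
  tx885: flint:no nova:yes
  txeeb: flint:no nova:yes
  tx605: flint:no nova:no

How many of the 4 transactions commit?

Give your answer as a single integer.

tx1c9: all yes -> commit (commits=1)
tx885: no from flint -> abort (commits=1)
txeeb: no from flint -> abort (commits=1)
tx605: no from flint, nova -> abort (commits=1)

Answer: 1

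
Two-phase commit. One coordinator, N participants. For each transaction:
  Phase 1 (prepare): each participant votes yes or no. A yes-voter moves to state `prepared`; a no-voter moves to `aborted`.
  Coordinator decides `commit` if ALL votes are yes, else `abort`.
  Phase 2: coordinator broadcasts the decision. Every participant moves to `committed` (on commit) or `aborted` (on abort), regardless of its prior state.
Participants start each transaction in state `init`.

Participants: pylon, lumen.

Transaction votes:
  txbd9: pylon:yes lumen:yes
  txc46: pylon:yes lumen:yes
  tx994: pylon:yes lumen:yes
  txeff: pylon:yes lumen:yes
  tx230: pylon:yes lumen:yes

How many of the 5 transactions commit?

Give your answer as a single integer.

txbd9: all yes -> commit (commits=1)
txc46: all yes -> commit (commits=2)
tx994: all yes -> commit (commits=3)
txeff: all yes -> commit (commits=4)
tx230: all yes -> commit (commits=5)

Answer: 5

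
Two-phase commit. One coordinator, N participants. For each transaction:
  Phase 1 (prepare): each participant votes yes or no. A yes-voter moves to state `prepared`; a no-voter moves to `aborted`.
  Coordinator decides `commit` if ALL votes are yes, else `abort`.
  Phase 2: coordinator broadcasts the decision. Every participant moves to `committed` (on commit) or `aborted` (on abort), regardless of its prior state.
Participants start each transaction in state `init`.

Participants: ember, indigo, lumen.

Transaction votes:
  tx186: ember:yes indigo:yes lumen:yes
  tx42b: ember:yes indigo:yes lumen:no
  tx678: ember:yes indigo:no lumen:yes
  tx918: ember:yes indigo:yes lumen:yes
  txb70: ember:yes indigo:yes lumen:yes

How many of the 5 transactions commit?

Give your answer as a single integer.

Answer: 3

Derivation:
tx186: all yes -> commit (commits=1)
tx42b: no from lumen -> abort (commits=1)
tx678: no from indigo -> abort (commits=1)
tx918: all yes -> commit (commits=2)
txb70: all yes -> commit (commits=3)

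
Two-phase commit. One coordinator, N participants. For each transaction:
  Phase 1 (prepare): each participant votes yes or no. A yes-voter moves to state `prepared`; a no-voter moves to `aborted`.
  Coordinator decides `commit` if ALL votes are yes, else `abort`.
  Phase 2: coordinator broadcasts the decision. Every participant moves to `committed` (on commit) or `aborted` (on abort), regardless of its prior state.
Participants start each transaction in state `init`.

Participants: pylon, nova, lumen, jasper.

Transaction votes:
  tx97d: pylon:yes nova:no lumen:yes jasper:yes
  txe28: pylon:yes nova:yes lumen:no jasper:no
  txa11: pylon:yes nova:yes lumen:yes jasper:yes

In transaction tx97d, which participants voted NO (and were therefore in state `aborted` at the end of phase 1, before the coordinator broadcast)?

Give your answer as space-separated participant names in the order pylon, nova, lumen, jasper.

Txn tx97d phase 1: pylon yes -> prepared; nova no -> aborted; lumen yes -> prepared; jasper yes -> prepared

Answer: nova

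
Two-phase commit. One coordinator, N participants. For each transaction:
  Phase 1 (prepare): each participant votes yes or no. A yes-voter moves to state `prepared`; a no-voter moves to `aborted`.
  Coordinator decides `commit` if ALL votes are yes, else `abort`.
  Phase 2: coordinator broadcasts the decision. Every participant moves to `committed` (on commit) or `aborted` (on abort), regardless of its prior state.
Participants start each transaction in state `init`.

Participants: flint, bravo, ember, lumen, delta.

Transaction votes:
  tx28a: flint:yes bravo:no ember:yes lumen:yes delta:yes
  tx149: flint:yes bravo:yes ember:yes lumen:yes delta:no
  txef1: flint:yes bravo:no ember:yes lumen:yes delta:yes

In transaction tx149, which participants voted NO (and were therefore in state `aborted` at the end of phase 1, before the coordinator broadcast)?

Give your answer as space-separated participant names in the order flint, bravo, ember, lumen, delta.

Answer: delta

Derivation:
Txn tx149 phase 1: flint yes -> prepared; bravo yes -> prepared; ember yes -> prepared; lumen yes -> prepared; delta no -> aborted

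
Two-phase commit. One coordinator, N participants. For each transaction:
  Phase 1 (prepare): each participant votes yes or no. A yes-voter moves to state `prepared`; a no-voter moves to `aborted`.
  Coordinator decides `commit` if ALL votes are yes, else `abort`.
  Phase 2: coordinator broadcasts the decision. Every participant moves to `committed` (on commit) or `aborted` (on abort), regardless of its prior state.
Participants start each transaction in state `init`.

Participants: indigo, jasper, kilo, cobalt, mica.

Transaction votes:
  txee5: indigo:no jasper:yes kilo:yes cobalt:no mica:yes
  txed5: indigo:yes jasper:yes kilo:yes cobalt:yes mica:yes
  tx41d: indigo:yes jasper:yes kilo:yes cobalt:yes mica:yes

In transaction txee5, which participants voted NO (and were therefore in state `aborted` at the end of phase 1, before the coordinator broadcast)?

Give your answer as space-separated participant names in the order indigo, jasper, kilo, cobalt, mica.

Answer: indigo cobalt

Derivation:
Txn txee5 phase 1: indigo no -> aborted; jasper yes -> prepared; kilo yes -> prepared; cobalt no -> aborted; mica yes -> prepared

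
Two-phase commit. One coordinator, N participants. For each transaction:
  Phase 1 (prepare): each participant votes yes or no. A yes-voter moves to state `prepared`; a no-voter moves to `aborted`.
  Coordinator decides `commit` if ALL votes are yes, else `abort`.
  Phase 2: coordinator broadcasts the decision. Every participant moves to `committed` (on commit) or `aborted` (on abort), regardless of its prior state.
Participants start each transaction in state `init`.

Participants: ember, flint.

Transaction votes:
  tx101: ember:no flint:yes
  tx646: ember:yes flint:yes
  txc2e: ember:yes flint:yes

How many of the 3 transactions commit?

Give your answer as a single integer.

tx101: no from ember -> abort (commits=0)
tx646: all yes -> commit (commits=1)
txc2e: all yes -> commit (commits=2)

Answer: 2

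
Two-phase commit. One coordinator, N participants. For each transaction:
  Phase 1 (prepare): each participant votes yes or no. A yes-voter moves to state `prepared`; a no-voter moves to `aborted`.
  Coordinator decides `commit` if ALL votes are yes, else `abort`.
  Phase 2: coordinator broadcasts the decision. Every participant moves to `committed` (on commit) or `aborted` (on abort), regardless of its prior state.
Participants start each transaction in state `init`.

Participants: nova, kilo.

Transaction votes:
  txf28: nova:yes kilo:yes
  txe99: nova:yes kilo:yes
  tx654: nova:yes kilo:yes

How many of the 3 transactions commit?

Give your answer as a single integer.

Answer: 3

Derivation:
txf28: all yes -> commit (commits=1)
txe99: all yes -> commit (commits=2)
tx654: all yes -> commit (commits=3)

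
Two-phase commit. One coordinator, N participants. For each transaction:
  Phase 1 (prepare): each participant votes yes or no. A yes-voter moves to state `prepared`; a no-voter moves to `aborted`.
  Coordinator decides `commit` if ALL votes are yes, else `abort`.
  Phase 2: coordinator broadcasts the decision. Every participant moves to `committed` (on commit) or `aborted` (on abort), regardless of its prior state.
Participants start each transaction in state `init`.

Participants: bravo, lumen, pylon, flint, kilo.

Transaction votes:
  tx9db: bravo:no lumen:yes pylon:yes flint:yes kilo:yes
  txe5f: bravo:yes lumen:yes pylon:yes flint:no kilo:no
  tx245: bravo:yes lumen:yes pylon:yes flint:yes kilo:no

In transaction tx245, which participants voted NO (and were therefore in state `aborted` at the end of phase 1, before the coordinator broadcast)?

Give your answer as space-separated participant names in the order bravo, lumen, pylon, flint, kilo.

Answer: kilo

Derivation:
Txn tx245 phase 1: bravo yes -> prepared; lumen yes -> prepared; pylon yes -> prepared; flint yes -> prepared; kilo no -> aborted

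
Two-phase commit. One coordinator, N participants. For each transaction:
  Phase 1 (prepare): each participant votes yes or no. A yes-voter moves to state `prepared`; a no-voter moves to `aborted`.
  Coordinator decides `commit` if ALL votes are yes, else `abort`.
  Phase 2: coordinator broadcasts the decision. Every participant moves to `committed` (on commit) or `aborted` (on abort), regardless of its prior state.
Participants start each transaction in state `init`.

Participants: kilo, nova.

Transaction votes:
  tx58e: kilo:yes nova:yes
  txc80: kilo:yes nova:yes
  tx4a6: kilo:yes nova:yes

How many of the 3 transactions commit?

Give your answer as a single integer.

Answer: 3

Derivation:
tx58e: all yes -> commit (commits=1)
txc80: all yes -> commit (commits=2)
tx4a6: all yes -> commit (commits=3)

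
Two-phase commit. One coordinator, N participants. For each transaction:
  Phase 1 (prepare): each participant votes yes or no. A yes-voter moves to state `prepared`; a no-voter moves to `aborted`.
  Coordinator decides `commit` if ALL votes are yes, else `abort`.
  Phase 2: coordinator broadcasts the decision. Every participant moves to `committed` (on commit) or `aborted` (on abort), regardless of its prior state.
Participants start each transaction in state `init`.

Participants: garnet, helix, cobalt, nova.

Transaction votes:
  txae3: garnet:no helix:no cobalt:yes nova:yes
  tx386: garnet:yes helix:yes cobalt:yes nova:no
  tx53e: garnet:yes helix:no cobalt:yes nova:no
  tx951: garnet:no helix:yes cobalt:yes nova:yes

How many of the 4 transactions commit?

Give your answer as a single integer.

txae3: no from garnet, helix -> abort (commits=0)
tx386: no from nova -> abort (commits=0)
tx53e: no from helix, nova -> abort (commits=0)
tx951: no from garnet -> abort (commits=0)

Answer: 0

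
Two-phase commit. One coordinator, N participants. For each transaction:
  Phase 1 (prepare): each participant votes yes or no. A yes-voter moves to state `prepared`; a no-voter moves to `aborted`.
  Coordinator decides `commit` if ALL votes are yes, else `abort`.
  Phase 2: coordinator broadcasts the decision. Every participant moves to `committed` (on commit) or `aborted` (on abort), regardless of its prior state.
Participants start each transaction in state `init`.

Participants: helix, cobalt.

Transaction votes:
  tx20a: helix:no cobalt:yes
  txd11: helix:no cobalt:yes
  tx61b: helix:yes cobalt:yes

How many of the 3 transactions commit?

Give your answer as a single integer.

Answer: 1

Derivation:
tx20a: no from helix -> abort (commits=0)
txd11: no from helix -> abort (commits=0)
tx61b: all yes -> commit (commits=1)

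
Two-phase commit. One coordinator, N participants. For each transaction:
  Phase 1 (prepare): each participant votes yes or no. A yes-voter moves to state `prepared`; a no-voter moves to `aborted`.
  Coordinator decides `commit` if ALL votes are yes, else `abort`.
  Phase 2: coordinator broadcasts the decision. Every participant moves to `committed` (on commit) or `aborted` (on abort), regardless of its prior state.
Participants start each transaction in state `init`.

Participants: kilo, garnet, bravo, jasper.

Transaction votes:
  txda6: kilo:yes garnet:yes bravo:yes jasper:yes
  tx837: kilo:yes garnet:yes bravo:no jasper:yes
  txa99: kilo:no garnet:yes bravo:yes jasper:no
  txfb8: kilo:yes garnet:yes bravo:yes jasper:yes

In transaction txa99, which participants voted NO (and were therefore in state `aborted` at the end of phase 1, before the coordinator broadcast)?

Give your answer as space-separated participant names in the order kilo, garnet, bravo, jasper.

Answer: kilo jasper

Derivation:
Txn txa99 phase 1: kilo no -> aborted; garnet yes -> prepared; bravo yes -> prepared; jasper no -> aborted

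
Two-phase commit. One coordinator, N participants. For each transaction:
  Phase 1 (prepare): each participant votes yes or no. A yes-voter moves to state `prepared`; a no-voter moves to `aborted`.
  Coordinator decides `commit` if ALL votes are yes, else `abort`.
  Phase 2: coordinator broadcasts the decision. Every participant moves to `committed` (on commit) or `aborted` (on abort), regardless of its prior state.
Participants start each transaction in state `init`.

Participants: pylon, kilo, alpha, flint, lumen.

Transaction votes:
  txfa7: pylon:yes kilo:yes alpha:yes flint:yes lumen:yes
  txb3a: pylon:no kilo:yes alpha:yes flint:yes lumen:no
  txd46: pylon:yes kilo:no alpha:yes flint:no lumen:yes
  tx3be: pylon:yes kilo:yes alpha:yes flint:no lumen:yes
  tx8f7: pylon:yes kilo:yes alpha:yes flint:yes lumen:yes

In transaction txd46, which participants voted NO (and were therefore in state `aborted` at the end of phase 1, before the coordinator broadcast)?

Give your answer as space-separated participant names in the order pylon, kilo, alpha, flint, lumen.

Txn txd46 phase 1: pylon yes -> prepared; kilo no -> aborted; alpha yes -> prepared; flint no -> aborted; lumen yes -> prepared

Answer: kilo flint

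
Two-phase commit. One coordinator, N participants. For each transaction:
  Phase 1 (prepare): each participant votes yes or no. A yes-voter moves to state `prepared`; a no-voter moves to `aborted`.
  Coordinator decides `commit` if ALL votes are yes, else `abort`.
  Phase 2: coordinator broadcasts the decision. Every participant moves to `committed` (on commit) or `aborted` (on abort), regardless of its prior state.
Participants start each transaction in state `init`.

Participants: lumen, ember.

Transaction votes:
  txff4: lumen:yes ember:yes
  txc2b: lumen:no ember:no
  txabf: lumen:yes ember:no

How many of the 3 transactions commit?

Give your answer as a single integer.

Answer: 1

Derivation:
txff4: all yes -> commit (commits=1)
txc2b: no from lumen, ember -> abort (commits=1)
txabf: no from ember -> abort (commits=1)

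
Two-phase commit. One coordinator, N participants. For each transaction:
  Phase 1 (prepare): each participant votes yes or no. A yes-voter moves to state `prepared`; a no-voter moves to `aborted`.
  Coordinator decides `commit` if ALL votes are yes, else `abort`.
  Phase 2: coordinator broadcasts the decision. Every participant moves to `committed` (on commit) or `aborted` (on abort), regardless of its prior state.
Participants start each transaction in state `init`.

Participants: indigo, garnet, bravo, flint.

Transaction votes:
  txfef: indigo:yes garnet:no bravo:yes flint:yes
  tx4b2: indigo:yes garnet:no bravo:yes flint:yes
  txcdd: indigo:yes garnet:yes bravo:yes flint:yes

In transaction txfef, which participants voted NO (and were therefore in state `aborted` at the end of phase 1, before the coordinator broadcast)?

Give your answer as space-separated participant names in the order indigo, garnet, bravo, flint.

Txn txfef phase 1: indigo yes -> prepared; garnet no -> aborted; bravo yes -> prepared; flint yes -> prepared

Answer: garnet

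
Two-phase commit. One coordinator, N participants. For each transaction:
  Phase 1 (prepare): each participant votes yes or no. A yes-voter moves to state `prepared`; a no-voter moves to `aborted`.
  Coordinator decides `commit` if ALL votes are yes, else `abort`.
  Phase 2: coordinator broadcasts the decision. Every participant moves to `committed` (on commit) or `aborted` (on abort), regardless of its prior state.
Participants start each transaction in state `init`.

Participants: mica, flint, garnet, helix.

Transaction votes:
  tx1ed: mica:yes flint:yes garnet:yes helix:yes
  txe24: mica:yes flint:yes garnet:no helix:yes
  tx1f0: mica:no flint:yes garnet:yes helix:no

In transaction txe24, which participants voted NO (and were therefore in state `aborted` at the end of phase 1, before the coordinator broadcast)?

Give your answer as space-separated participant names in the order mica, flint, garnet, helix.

Txn txe24 phase 1: mica yes -> prepared; flint yes -> prepared; garnet no -> aborted; helix yes -> prepared

Answer: garnet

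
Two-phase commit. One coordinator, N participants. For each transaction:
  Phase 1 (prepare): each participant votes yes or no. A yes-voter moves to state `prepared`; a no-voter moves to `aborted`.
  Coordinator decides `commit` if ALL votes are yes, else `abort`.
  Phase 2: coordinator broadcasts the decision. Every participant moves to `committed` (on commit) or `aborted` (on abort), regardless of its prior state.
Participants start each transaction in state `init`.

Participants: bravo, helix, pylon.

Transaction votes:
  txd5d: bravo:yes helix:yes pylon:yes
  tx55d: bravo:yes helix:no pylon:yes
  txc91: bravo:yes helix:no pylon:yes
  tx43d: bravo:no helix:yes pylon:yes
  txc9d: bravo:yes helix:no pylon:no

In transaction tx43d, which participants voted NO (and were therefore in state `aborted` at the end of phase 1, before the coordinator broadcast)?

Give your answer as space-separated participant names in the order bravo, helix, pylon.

Txn tx43d phase 1: bravo no -> aborted; helix yes -> prepared; pylon yes -> prepared

Answer: bravo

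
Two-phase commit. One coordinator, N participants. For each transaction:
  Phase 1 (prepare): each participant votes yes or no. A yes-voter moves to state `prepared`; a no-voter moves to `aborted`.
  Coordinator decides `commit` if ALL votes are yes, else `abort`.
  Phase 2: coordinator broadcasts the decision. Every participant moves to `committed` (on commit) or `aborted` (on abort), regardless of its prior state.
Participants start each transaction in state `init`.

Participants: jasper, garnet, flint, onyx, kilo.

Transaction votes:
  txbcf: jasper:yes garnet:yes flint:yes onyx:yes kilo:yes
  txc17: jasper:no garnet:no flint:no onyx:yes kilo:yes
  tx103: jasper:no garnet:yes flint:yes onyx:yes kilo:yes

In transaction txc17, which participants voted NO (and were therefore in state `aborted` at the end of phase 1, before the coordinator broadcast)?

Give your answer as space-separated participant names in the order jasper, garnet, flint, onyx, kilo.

Answer: jasper garnet flint

Derivation:
Txn txc17 phase 1: jasper no -> aborted; garnet no -> aborted; flint no -> aborted; onyx yes -> prepared; kilo yes -> prepared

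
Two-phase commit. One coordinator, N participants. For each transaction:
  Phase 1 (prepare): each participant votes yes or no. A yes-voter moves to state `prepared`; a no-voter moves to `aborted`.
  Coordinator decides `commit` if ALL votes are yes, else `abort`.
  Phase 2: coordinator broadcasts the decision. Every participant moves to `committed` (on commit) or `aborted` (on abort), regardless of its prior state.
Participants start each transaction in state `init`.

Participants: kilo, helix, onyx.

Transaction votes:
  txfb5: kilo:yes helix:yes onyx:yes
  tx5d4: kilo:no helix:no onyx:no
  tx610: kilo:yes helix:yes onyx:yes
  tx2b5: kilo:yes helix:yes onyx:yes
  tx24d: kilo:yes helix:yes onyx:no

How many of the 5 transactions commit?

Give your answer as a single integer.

Answer: 3

Derivation:
txfb5: all yes -> commit (commits=1)
tx5d4: no from kilo, helix, onyx -> abort (commits=1)
tx610: all yes -> commit (commits=2)
tx2b5: all yes -> commit (commits=3)
tx24d: no from onyx -> abort (commits=3)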